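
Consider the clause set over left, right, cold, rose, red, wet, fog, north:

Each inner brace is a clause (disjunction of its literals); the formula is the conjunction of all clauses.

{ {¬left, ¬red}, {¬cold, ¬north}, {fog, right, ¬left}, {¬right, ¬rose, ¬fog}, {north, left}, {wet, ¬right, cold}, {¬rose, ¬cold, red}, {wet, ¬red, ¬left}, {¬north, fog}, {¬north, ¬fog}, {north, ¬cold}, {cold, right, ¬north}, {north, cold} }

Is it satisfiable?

No, unsatisfiable

Suppose left = False.
From the singleton clause (north), north = True.
From the singleton clause (¬cold), cold = False.
From the singleton clause (fog), fog = True.
That conflicts with the unit clause (¬fog).
That branch fails; take left = True instead.
From the singleton clause (¬red), red = False.
Suppose cold = False.
From the singleton clause (north), north = True.
From the singleton clause (fog), fog = True.
That conflicts with the unit clause (¬fog).
That branch fails; take cold = True instead.
From the singleton clause (¬north), north = False.
That conflicts with the unit clause (north).
Either choice for cold ends in contradiction.
Either choice for left ends in contradiction.
No assignment satisfies every clause.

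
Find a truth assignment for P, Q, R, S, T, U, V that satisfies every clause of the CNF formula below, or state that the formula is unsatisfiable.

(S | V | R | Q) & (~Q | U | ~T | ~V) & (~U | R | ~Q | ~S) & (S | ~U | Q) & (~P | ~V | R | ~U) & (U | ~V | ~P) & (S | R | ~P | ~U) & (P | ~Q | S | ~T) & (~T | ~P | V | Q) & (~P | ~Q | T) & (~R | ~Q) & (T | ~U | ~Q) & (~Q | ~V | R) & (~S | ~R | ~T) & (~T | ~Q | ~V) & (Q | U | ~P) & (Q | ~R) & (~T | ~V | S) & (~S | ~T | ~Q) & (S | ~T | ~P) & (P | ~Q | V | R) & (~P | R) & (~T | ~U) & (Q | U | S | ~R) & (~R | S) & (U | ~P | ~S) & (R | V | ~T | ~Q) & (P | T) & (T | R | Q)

Try R = 0.
Unit clause (~P) forces P = 0.
Unit clause (T) forces T = 1.
Unit clause (~U) forces U = 0.
Try Q = 0.
Try S = 1.
No clause remains; V is free.

P ↦ 0, Q ↦ 0, R ↦ 0, S ↦ 1, T ↦ 1, U ↦ 0, V ↦ 0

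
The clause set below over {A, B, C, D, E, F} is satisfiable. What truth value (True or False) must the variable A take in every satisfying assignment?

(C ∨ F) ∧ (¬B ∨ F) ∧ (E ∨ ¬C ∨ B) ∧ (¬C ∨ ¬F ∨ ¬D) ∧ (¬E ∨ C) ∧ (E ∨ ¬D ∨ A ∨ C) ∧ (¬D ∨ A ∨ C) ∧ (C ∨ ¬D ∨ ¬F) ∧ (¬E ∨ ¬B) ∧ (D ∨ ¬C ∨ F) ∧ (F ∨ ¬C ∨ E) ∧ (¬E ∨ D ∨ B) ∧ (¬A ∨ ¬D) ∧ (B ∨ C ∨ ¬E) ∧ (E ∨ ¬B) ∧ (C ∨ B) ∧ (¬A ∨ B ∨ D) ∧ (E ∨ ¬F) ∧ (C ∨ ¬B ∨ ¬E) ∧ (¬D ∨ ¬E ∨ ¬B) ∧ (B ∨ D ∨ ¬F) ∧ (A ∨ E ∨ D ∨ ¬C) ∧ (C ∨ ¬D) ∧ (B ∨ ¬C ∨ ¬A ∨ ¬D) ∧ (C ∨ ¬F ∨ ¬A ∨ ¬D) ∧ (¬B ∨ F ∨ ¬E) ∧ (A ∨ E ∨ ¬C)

False

Suppose A = True.
(¬D) alone gives D = False.
(B) alone gives B = True.
(F) alone gives F = True.
(¬E) alone gives E = False.
Now (E) is unsatisfied and unit — conflict.
So every satisfying assignment has A = False.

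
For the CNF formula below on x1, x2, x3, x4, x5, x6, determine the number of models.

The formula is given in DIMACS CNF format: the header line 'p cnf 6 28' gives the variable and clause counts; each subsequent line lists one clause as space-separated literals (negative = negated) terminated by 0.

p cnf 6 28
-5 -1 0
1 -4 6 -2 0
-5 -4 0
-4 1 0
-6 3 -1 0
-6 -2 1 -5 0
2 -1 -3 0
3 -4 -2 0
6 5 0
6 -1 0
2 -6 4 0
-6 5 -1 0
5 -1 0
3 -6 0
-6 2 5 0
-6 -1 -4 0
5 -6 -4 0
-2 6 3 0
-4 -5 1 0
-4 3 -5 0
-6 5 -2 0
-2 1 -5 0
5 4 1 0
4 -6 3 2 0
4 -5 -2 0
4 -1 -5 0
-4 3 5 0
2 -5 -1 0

2

There are 2^6 = 64 truth assignments over (x1, x2, x3, x4, x5, x6).
Split on x6. With x6 = True, the clauses containing x6 are satisfied and ¬x6 drops from the rest; 0 of the 2^5 = 32 assignments to the other variables satisfy what remains.
With x6 = False, by the same count on the reduced clause set, 2 assignments work.
(One model: x1=F, x2=F, x3=F, x4=F, x5=T, x6=F.)
Total: 0 + 2 = 2.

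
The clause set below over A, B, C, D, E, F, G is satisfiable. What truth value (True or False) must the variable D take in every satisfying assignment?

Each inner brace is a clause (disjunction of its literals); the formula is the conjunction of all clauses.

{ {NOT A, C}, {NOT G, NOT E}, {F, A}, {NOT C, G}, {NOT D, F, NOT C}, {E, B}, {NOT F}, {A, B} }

False

Suppose D = true.
The clause (NOT F) is unit, so F = false.
The clause (A) is unit, so A = true.
The clause (C) is unit, so C = true.
Now (NOT C) is unsatisfied and unit — conflict.
So every satisfying assignment has D = False.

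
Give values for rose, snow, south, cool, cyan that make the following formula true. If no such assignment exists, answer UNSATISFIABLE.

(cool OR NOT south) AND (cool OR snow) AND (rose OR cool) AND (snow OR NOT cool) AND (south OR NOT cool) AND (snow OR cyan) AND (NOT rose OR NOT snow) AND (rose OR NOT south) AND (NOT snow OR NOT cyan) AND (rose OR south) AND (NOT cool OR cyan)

Suppose cool = true.
(snow) alone gives snow = true.
(south) alone gives south = true.
(NOT rose) alone gives rose = false.
But (rose) is also a unit clause — contradiction.
Backtrack on cool: now try cool = false.
(NOT south) alone gives south = false.
(snow) alone gives snow = true.
(rose) alone gives rose = true.
But (NOT rose) is also a unit clause — contradiction.
Neither cool = true nor cool = false works.

UNSATISFIABLE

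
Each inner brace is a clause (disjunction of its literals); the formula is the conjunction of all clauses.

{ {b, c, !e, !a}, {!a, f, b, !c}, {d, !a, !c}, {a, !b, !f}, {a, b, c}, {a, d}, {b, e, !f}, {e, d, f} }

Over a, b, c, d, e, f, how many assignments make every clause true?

There are 2^6 = 64 truth assignments over (a, b, c, d, e, f).
Split on c. With c = true, the clauses containing c are satisfied and !c drops from the rest; 10 of the 2^5 = 32 assignments to the other variables satisfy what remains.
With c = false, by the same count on the reduced clause set, 10 assignments work.
(One model: a=F, b=F, c=T, d=T, e=F, f=F.)
Total: 10 + 10 = 20.

20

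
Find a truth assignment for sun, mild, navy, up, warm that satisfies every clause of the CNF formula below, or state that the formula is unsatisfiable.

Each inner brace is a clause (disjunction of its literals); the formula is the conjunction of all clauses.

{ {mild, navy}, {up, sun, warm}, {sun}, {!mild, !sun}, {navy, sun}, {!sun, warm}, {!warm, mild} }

UNSATISFIABLE

(sun) alone gives sun = true.
(!mild) alone gives mild = false.
(navy) alone gives navy = true.
(warm) alone gives warm = true.
But (!warm) is also a unit clause — contradiction.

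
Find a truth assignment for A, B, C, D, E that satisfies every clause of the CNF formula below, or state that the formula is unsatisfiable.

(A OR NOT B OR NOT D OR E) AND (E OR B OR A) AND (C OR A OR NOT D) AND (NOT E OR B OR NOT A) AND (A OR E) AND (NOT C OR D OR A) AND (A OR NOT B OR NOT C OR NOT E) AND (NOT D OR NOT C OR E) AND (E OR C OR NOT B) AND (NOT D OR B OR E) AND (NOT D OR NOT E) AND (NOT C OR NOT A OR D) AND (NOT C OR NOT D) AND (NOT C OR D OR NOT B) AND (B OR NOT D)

A ↦ true; B ↦ false; C ↦ false; D ↦ false; E ↦ false

Try A = true.
Try E = false.
Try D = false.
Unit clause (NOT C) forces C = false.
Unit clause (NOT B) forces B = false.
This assignment satisfies each clause.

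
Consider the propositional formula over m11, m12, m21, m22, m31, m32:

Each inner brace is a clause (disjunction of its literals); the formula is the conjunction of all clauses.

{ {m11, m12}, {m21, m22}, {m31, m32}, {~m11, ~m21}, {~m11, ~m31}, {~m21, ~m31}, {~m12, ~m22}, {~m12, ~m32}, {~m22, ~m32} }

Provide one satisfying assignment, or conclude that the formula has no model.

Try m11 = 1.
From the singleton clause (~m21), m21 = 0.
From the singleton clause (m22), m22 = 1.
From the singleton clause (~m31), m31 = 0.
From the singleton clause (m32), m32 = 1.
Now (~m32) is unsatisfied and unit — conflict.
That branch fails; take m11 = 0 instead.
From the singleton clause (m12), m12 = 1.
From the singleton clause (~m22), m22 = 0.
From the singleton clause (m21), m21 = 1.
From the singleton clause (~m31), m31 = 0.
From the singleton clause (m32), m32 = 1.
Now (~m32) is unsatisfied and unit — conflict.
Neither m11 = 1 nor m11 = 0 works.

UNSATISFIABLE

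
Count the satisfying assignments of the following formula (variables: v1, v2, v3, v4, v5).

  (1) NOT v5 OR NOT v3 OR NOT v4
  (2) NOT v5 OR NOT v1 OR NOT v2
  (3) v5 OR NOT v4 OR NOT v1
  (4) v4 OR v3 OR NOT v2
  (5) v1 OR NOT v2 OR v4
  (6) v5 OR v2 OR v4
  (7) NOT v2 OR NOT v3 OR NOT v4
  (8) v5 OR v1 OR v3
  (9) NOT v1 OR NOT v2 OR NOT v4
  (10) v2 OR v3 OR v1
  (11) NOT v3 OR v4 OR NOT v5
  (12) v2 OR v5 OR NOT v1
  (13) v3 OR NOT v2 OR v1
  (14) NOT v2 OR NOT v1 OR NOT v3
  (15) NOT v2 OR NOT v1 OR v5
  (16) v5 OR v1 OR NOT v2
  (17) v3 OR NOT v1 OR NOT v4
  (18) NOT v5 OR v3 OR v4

1

There are 2^5 = 32 truth assignments over (v1, v2, v3, v4, v5).
Split on v5. With v5 = true, the clauses containing v5 are satisfied and NOT v5 drops from the rest; 0 of the 2^4 = 16 assignments to the other variables satisfy what remains.
With v5 = false, by the same count on the reduced clause set, 1 assignment works.
(One model: v1=F, v2=F, v3=T, v4=T, v5=F.)
Total: 0 + 1 = 1.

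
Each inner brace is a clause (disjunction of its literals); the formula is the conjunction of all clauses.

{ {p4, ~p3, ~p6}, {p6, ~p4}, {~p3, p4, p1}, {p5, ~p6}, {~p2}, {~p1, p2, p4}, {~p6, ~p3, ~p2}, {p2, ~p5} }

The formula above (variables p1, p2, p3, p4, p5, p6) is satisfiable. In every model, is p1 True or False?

False

Suppose p1 = 1.
Unit clause (~p2) forces p2 = 0.
Unit clause (p4) forces p4 = 1.
Unit clause (p6) forces p6 = 1.
Unit clause (p5) forces p5 = 1.
That conflicts with the unit clause (~p5).
So every satisfying assignment has p1 = False.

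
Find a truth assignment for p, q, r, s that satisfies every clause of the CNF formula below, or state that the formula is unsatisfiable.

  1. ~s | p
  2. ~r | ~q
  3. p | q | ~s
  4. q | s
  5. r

From the singleton clause (r), r = 1.
From the singleton clause (~q), q = 0.
From the singleton clause (s), s = 1.
From the singleton clause (p), p = 1.
Every clause now holds.

p ↦ 1,  q ↦ 0,  r ↦ 1,  s ↦ 1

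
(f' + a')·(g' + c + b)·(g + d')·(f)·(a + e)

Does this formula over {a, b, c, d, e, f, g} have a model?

From the singleton clause (f), f = 1.
From the singleton clause (a'), a = 0.
From the singleton clause (e), e = 1.
Suppose g = 0.
From the singleton clause (d'), d = 0.
No clause remains; b, c are free.
A satisfying assignment: a: 0,  b: 1,  c: 0,  d: 0,  e: 1,  f: 1,  g: 0.

Yes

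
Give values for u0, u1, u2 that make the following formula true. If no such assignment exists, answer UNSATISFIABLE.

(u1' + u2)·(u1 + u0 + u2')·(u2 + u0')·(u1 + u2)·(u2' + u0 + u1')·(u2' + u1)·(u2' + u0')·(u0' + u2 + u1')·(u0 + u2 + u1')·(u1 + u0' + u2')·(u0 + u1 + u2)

UNSATISFIABLE

Branch on u1: set u1 = 0.
Unit clause (u2) forces u2 = 1.
But (u2') is also a unit clause — contradiction.
That branch fails; take u1 = 1 instead.
Unit clause (u2) forces u2 = 1.
Unit clause (u0) forces u0 = 1.
But (u0') is also a unit clause — contradiction.
Neither u1 = 1 nor u1 = 0 works.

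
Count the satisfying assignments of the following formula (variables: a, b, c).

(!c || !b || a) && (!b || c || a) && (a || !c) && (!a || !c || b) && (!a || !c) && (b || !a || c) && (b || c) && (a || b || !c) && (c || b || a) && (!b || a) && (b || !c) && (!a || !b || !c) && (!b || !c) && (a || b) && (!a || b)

There are 2^3 = 8 truth assignments over (a, b, c).
Check each against the 15 clauses (columns in the order a, b, c):
  F F F  ✗ fails (b || c)
  F F T  ✗ fails (a || !c)
  F T F  ✗ fails (!b || c || a)
  F T T  ✗ fails (!c || !b || a)
  T F F  ✗ fails (b || !a || c)
  T F T  ✗ fails (!a || !c || b)
  T T F  ✓ satisfies all
  T T T  ✗ fails (!a || !c)
1 of the 8 rows is a model.

1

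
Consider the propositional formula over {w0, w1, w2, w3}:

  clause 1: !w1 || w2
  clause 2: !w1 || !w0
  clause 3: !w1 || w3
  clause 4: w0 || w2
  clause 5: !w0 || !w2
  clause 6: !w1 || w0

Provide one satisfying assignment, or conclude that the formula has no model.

Branch on w1: set w1 = false.
Branch on w0: set w0 = true.
(!w2) alone gives w2 = false.
All clauses hold; w3 can take either value.

w0 ↦ true,  w1 ↦ false,  w2 ↦ false,  w3 ↦ false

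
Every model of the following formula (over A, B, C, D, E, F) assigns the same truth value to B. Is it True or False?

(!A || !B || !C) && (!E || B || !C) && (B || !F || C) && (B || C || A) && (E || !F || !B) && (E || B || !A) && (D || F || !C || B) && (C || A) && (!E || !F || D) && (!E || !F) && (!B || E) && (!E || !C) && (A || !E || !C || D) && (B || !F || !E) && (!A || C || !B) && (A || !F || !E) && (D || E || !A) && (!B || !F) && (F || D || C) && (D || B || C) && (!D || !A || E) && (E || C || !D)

Suppose B = true.
(E) alone gives E = true.
(!F) alone gives F = false.
(!C) alone gives C = false.
(A) alone gives A = true.
But (!A) is also a unit clause — contradiction.
So every satisfying assignment has B = False.

False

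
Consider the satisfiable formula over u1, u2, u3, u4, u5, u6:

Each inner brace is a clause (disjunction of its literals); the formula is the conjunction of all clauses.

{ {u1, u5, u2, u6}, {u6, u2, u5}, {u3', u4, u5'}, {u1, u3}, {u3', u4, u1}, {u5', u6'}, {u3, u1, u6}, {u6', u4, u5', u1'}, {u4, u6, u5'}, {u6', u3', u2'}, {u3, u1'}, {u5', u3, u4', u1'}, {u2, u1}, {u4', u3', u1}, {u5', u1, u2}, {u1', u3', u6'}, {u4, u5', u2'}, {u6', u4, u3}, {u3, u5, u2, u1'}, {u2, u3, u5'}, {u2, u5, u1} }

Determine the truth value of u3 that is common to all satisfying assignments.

True

Suppose u3 = 0.
(u1) alone gives u1 = 1.
But (u1') is also a unit clause — contradiction.
So every satisfying assignment has u3 = True.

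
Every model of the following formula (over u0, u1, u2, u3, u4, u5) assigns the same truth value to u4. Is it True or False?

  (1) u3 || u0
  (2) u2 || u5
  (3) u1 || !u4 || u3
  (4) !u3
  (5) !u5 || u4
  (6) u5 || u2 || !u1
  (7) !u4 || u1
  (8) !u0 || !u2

True

Suppose u4 = false.
Unit clause (!u3) forces u3 = false.
Unit clause (u0) forces u0 = true.
Unit clause (!u5) forces u5 = false.
Unit clause (u2) forces u2 = true.
But (!u2) is also a unit clause — contradiction.
So every satisfying assignment has u4 = True.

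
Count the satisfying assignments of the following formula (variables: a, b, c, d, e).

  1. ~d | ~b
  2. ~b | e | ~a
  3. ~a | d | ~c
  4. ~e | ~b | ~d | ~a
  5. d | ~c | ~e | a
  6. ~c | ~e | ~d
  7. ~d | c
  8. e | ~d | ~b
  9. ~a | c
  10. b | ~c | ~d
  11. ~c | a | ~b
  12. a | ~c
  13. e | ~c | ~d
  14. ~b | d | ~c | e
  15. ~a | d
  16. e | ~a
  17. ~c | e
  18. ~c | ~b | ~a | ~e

4

There are 2^5 = 32 truth assignments over (a, b, c, d, e).
Split on a. With a = 1, the clauses containing a are satisfied and ~a drops from the rest; 0 of the 2^4 = 16 assignments to the other variables satisfy what remains.
With a = 0, by the same count on the reduced clause set, 4 assignments work.
(One model: a=F, b=F, c=F, d=F, e=F.)
Total: 0 + 4 = 4.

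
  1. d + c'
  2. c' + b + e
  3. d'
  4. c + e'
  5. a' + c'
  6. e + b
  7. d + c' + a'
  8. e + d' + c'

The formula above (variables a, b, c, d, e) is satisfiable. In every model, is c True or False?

False

Suppose c = 1.
(d) alone gives d = 1.
That conflicts with the unit clause (d').
So every satisfying assignment has c = False.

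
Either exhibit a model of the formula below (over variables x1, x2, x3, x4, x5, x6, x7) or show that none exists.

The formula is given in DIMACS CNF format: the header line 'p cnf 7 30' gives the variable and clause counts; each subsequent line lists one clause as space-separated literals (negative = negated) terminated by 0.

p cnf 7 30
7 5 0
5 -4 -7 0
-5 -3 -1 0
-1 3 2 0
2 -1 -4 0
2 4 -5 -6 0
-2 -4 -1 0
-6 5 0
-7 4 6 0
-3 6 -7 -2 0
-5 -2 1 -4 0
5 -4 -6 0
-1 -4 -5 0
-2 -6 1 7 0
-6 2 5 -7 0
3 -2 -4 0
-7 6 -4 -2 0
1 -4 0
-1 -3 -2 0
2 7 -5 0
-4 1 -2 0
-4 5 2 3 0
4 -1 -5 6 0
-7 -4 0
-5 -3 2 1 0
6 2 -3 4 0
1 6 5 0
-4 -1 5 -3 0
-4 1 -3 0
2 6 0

x1=True, x2=True, x3=False, x4=False, x5=True, x6=True, x7=False

Branch on x7: set x7 = False.
Unit clause (x5) forces x5 = True.
Unit clause (x2) forces x2 = True.
Branch on x3: set x3 = False.
Unit clause (¬x4) forces x4 = False.
Branch on x6: set x6 = True.
Unit clause (x1) forces x1 = True.
This assignment satisfies each clause.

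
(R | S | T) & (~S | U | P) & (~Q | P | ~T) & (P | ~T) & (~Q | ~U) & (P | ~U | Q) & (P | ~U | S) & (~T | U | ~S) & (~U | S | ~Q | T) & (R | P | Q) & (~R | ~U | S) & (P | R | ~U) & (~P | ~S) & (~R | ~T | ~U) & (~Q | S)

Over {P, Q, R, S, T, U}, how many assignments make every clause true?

There are 2^6 = 64 truth assignments over (P, Q, R, S, T, U).
Split on R. With R = 1, the clauses containing R are satisfied and ~R drops from the rest; 3 of the 2^5 = 32 assignments to the other variables satisfy what remains.
With R = 0, by the same count on the reduced clause set, 2 assignments work.
(One model: P=F, Q=F, R=T, S=F, T=F, U=F.)
Total: 3 + 2 = 5.

5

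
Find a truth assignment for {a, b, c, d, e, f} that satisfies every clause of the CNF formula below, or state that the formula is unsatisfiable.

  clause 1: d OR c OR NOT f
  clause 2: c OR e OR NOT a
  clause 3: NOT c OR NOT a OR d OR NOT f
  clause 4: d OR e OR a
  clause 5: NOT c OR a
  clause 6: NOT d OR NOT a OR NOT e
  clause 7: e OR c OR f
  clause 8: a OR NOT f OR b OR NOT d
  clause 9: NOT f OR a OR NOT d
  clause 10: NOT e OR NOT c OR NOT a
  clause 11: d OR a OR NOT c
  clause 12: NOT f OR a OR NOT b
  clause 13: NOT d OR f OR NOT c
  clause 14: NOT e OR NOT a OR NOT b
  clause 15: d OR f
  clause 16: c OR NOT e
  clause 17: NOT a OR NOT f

Branch on c: set c = false.
From the singleton clause (NOT e), e = false.
From the singleton clause (NOT a), a = false.
From the singleton clause (d), d = true.
From the singleton clause (f), f = true.
But (NOT f) is also a unit clause — contradiction.
So c must be the other value — set c = true.
From the singleton clause (a), a = true.
From the singleton clause (NOT e), e = false.
From the singleton clause (NOT f), f = false.
From the singleton clause (NOT d), d = false.
But (d) is also a unit clause — contradiction.
Both values of c lead to a conflict.

UNSATISFIABLE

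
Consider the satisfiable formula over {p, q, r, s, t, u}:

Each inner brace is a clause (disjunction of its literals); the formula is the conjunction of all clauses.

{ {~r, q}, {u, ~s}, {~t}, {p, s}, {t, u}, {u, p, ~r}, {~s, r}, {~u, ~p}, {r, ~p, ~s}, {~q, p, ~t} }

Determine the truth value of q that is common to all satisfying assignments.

True

Suppose q = 0.
The clause (~r) is unit, so r = 0.
The clause (~t) is unit, so t = 0.
The clause (u) is unit, so u = 1.
The clause (~s) is unit, so s = 0.
The clause (p) is unit, so p = 1.
But (~p) is also a unit clause — contradiction.
So every satisfying assignment has q = True.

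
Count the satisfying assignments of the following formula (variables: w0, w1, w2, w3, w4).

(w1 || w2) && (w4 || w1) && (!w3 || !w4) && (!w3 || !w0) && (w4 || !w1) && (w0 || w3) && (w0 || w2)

3

There are 2^5 = 32 truth assignments over (w0, w1, w2, w3, w4).
Split on w3. With w3 = true, the clauses containing w3 are satisfied and !w3 drops from the rest; 0 of the 2^4 = 16 assignments to the other variables satisfy what remains.
With w3 = false, by the same count on the reduced clause set, 3 assignments work.
Total: 0 + 3 = 3.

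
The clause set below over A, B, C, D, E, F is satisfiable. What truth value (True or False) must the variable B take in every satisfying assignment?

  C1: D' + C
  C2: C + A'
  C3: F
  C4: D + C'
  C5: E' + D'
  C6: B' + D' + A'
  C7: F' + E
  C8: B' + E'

Suppose B = 1.
Unit clause (F) forces F = 1.
Unit clause (E) forces E = 1.
Now (E') is unsatisfied and unit — conflict.
So every satisfying assignment has B = False.

False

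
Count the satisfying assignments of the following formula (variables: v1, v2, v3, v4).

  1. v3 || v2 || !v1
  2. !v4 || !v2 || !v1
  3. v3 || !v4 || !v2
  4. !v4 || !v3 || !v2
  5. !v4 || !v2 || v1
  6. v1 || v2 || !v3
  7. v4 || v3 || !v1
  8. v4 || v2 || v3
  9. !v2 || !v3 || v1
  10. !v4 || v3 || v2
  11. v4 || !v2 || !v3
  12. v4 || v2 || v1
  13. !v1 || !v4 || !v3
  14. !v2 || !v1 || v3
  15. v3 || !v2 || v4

There are 2^4 = 16 truth assignments over (v1, v2, v3, v4).
Split on v4. With v4 = true, the clauses containing v4 are satisfied and !v4 drops from the rest; 0 of the 2^3 = 8 assignments to the other variables satisfy what remains.
With v4 = false, by the same count on the reduced clause set, 1 assignment works.
Total: 0 + 1 = 1.

1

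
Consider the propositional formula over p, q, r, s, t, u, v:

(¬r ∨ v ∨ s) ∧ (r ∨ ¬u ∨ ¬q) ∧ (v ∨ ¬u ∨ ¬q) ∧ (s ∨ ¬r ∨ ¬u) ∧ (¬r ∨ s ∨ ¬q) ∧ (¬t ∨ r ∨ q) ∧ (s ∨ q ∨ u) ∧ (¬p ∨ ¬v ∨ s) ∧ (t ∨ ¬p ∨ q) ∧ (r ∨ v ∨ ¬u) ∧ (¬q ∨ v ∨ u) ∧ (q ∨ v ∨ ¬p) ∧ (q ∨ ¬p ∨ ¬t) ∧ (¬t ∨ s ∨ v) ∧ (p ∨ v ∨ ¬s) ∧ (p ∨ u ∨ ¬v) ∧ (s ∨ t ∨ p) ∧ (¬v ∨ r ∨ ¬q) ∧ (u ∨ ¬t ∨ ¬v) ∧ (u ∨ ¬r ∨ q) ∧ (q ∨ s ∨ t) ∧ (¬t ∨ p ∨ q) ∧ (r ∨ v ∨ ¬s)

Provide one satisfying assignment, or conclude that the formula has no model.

Try r = False.
Try u = True.
The clause (¬q) is unit, so q = False.
The clause (¬t) is unit, so t = False.
The clause (¬p) is unit, so p = False.
The clause (v) is unit, so v = True.
The clause (s) is unit, so s = True.
All clauses are satisfied.

p ↦ False,  q ↦ False,  r ↦ False,  s ↦ True,  t ↦ False,  u ↦ True,  v ↦ True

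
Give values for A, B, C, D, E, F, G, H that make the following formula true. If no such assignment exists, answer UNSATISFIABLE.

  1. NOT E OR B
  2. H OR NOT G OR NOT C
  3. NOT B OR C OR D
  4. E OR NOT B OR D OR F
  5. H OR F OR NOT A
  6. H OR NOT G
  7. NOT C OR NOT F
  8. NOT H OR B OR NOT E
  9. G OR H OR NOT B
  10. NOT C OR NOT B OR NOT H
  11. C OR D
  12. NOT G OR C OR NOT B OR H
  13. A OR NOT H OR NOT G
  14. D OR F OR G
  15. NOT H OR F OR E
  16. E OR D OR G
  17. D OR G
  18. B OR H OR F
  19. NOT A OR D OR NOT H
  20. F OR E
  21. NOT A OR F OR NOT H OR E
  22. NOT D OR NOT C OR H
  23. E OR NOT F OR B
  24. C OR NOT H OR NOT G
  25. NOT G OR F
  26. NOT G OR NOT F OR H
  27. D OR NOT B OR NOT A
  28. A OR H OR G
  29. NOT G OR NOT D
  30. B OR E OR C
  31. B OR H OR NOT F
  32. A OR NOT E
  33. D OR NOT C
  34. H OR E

Branch on E: set E = true.
From the singleton clause (B), B = true.
From the singleton clause (A), A = true.
From the singleton clause (D), D = true.
From the singleton clause (NOT G), G = false.
From the singleton clause (H), H = true.
From the singleton clause (NOT C), C = false.
All clauses hold; F can take either value.

A=true, B=true, C=false, D=true, E=true, F=false, G=false, H=true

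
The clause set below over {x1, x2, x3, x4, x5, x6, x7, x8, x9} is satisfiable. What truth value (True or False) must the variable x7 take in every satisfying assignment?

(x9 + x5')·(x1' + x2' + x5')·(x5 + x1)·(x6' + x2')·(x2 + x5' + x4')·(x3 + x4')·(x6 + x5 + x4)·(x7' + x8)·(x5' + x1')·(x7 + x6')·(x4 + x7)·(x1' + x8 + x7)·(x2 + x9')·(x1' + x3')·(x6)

True

Suppose x7 = 0.
From the singleton clause (x6'), x6 = 0.
But (x6) is also a unit clause — contradiction.
So every satisfying assignment has x7 = True.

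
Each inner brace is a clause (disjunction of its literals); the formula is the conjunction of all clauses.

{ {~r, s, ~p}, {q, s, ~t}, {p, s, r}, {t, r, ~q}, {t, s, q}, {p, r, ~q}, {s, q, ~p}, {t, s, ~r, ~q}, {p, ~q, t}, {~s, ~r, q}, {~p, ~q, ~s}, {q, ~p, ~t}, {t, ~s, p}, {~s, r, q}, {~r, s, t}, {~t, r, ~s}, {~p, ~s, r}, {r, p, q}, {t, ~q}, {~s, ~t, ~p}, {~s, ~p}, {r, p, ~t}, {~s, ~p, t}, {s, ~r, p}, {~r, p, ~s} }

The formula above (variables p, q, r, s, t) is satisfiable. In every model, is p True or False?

Suppose p = 0.
Case s = 1:
(t) alone gives t = 1.
(r) alone gives r = 1.
Now (~r) is unsatisfied and unit — conflict.
Backtrack on s: now try s = 0.
(r) alone gives r = 1.
Now (~r) is unsatisfied and unit — conflict.
Either choice for s ends in contradiction.
So every satisfying assignment has p = True.

True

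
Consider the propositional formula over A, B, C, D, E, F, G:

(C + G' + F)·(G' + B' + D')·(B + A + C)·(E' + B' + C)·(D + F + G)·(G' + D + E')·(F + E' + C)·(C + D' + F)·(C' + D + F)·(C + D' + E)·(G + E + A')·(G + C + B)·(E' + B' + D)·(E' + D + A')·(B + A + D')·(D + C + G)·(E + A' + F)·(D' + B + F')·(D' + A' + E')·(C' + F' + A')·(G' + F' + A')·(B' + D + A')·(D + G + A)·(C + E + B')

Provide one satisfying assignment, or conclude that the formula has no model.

A=0,  B=1,  C=1,  D=1,  E=1,  F=1,  G=0

Branch on C: set C = 1.
Branch on D: set D = 1.
Branch on G: set G = 0.
Branch on E: set E = 1.
From the singleton clause (A'), A = 0.
From the singleton clause (B), B = 1.
No clause remains; F is free.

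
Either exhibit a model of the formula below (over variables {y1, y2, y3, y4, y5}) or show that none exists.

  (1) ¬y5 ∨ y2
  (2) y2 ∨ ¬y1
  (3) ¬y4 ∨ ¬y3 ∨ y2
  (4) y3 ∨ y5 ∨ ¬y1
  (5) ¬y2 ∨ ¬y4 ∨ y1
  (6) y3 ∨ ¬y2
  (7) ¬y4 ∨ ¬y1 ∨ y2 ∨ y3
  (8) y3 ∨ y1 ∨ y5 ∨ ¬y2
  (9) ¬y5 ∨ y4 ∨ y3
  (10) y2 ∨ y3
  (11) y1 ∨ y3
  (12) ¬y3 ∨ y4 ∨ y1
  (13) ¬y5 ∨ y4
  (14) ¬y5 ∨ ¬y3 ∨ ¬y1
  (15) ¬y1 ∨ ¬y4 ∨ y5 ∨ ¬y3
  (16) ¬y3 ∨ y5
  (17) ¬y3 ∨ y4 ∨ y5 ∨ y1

Branch on y5: set y5 = False.
(¬y3) alone gives y3 = False.
(¬y1) alone gives y1 = False.
But (y1) is also a unit clause — contradiction.
Undo y5 and try y5 = True.
(y2) alone gives y2 = True.
(y3) alone gives y3 = True.
(y4) alone gives y4 = True.
(y1) alone gives y1 = True.
But (¬y1) is also a unit clause — contradiction.
Neither y5 = True nor y5 = False works.

UNSATISFIABLE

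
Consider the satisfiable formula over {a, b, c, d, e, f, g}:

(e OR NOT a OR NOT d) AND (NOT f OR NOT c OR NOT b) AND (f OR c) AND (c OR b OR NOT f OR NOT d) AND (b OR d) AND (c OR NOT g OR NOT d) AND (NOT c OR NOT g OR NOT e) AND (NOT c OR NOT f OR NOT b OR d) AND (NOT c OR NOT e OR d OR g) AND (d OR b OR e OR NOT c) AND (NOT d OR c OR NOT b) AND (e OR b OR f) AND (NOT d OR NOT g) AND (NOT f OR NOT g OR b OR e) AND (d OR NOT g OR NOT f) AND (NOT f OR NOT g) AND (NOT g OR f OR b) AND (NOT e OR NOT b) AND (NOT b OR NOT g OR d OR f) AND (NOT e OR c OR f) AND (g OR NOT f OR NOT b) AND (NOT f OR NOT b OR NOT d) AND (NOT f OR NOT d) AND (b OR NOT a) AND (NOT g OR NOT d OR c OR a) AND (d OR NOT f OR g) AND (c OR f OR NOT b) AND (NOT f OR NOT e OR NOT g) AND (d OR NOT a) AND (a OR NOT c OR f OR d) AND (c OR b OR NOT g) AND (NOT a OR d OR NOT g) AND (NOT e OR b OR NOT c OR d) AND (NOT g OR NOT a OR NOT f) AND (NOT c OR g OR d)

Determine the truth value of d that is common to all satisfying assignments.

Suppose d = false.
From the singleton clause (b), b = true.
From the singleton clause (NOT e), e = false.
From the singleton clause (NOT a), a = false.
Suppose f = false.
From the singleton clause (c), c = true.
But (NOT c) is also a unit clause — contradiction.
Undo f and try f = true.
From the singleton clause (NOT c), c = false.
From the singleton clause (NOT g), g = false.
But (g) is also a unit clause — contradiction.
Either choice for f ends in contradiction.
So every satisfying assignment has d = True.

True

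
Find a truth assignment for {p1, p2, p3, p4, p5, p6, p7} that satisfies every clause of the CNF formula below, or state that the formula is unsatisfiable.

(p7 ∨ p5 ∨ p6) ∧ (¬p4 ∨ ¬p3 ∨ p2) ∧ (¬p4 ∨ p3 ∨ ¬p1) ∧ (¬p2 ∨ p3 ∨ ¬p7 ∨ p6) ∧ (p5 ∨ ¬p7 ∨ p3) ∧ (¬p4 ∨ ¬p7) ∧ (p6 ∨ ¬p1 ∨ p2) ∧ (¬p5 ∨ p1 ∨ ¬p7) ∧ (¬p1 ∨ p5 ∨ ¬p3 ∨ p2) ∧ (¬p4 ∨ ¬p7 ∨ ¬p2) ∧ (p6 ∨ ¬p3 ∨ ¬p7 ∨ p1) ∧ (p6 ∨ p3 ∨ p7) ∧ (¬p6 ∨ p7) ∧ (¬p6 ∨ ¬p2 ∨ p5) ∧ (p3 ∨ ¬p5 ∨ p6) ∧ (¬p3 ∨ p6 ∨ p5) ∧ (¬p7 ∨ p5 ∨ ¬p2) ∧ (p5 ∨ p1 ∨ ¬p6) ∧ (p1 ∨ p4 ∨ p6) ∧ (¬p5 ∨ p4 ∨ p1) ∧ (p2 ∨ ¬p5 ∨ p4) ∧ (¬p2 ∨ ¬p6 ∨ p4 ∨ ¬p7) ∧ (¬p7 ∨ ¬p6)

Suppose p4 = False.
Suppose p6 = False.
The clause (p1) is unit, so p1 = True.
The clause (p2) is unit, so p2 = True.
Suppose p7 = False.
The clause (p5) is unit, so p5 = True.
The clause (p3) is unit, so p3 = True.
Every clause now holds.

p1 ↦ True,  p2 ↦ True,  p3 ↦ True,  p4 ↦ False,  p5 ↦ True,  p6 ↦ False,  p7 ↦ False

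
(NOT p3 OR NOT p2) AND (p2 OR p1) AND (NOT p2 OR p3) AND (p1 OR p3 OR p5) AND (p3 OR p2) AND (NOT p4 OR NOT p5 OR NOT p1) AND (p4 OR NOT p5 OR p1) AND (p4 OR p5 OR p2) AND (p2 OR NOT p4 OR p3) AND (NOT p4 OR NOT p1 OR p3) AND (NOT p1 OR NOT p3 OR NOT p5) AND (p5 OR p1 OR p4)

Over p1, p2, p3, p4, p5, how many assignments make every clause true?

There are 2^5 = 32 truth assignments over (p1, p2, p3, p4, p5).
Split on p4. With p4 = true, the clauses containing p4 are satisfied and NOT p4 drops from the rest; 1 of the 2^4 = 16 assignments to the other variables satisfy what remains.
With p4 = false, by the same count on the reduced clause set, 0 assignments work.
(One model: p1=T, p2=F, p3=T, p4=T, p5=F.)
Total: 1 + 0 = 1.

1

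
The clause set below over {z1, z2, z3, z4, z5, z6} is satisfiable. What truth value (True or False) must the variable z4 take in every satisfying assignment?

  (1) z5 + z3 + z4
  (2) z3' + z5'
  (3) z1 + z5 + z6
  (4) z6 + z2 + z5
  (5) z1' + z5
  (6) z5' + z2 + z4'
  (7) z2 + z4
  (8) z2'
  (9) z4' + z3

True

Suppose z4 = 0.
(z2) alone gives z2 = 1.
But (z2') is also a unit clause — contradiction.
So every satisfying assignment has z4 = True.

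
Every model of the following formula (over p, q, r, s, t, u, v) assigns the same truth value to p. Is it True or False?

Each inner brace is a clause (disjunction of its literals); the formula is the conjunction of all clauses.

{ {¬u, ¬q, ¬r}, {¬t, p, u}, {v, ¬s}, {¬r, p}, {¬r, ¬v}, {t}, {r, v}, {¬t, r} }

True

Suppose p = False.
(¬r) alone gives r = False.
(t) alone gives t = True.
That conflicts with the unit clause (¬t).
So every satisfying assignment has p = True.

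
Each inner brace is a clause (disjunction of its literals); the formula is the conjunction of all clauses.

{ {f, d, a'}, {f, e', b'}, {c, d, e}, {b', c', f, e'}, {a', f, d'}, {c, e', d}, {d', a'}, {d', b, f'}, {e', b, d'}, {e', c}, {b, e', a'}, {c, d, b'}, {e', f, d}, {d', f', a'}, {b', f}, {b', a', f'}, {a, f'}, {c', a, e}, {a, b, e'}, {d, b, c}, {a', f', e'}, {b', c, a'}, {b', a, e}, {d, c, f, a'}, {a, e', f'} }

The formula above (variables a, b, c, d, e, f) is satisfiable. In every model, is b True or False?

False

Suppose b = 1.
Unit clause (f) forces f = 1.
Unit clause (a') forces a = 0.
But (a) is also a unit clause — contradiction.
So every satisfying assignment has b = False.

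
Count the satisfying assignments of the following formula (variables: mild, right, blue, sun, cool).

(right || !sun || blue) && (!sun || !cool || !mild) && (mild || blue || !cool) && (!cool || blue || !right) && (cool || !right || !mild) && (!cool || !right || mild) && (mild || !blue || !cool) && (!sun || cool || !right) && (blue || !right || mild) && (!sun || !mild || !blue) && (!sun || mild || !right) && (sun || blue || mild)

There are 2^5 = 32 truth assignments over (mild, right, blue, sun, cool).
Split on blue. With blue = true, the clauses containing blue are satisfied and !blue drops from the rest; 6 of the 2^4 = 16 assignments to the other variables satisfy what remains.
With blue = false, by the same count on the reduced clause set, 2 assignments work.
Total: 6 + 2 = 8.

8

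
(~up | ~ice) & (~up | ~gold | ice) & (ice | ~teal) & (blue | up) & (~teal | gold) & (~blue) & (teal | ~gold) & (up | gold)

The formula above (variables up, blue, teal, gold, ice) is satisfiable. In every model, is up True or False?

Suppose up = 0.
(blue) alone gives blue = 1.
Now (~blue) is unsatisfied and unit — conflict.
So every satisfying assignment has up = True.

True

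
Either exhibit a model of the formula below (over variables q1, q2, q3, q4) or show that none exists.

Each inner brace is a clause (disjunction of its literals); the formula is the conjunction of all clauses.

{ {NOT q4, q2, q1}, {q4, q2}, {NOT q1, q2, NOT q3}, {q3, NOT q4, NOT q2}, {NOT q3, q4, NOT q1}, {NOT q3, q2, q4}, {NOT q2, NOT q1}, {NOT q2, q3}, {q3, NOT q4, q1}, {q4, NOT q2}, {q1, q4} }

q1 ↦ false,  q2 ↦ true,  q3 ↦ true,  q4 ↦ true

Case q4 = true:
Case q2 = true:
(q3) alone gives q3 = true.
(NOT q1) alone gives q1 = false.
Every clause now holds.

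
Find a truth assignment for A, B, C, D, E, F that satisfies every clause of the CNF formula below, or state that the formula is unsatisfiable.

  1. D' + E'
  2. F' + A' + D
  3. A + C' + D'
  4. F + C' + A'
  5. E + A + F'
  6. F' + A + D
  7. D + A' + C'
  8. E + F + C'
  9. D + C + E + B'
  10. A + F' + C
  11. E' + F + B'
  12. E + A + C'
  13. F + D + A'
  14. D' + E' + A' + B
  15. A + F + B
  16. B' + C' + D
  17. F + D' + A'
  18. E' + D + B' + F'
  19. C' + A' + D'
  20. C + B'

A=1,  B=0,  C=0,  D=1,  E=0,  F=1

Suppose D = 1.
(E') alone gives E = 0.
Suppose A = 1.
(F) alone gives F = 1.
(C') alone gives C = 0.
(B') alone gives B = 0.
All clauses are satisfied.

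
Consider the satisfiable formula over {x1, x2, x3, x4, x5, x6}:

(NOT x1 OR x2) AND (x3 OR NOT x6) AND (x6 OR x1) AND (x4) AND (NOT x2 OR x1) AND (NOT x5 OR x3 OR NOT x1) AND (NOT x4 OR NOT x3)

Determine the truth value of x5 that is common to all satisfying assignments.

Suppose x5 = true.
The clause (x4) is unit, so x4 = true.
The clause (NOT x3) is unit, so x3 = false.
The clause (NOT x6) is unit, so x6 = false.
The clause (x1) is unit, so x1 = true.
But (NOT x1) is also a unit clause — contradiction.
So every satisfying assignment has x5 = False.

False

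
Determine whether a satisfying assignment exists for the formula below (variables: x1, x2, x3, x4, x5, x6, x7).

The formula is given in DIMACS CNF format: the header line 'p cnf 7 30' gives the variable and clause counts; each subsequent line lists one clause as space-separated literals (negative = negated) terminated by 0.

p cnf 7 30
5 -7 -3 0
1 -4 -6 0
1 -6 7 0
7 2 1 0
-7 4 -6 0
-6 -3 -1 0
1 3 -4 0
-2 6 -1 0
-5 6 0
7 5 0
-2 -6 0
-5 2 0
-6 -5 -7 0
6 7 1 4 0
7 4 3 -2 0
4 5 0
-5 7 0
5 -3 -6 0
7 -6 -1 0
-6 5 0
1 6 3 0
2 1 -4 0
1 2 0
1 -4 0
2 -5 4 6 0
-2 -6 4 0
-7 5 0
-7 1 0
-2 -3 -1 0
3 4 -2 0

Try x5 = False.
Unit clause (x7) forces x7 = True.
But (¬x7) is also a unit clause — contradiction.
So x5 must be the other value — set x5 = True.
Unit clause (x6) forces x6 = True.
Unit clause (¬x2) forces x2 = False.
But (x2) is also a unit clause — contradiction.
Both values of x5 lead to a conflict.
No assignment satisfies every clause.

No, unsatisfiable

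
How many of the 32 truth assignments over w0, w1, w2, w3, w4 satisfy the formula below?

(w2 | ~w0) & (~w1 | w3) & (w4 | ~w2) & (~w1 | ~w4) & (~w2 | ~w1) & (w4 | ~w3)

7

There are 2^5 = 32 truth assignments over (w0, w1, w2, w3, w4).
Split on w2. With w2 = 1, the clauses containing w2 are satisfied and ~w2 drops from the rest; 4 of the 2^4 = 16 assignments to the other variables satisfy what remains.
With w2 = 0, by the same count on the reduced clause set, 3 assignments work.
Total: 4 + 3 = 7.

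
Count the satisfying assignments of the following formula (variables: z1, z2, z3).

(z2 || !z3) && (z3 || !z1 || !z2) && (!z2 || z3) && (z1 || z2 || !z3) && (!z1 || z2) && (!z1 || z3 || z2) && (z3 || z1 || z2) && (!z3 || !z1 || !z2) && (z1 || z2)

1

There are 2^3 = 8 truth assignments over (z1, z2, z3).
Check each against the 9 clauses (columns in the order z1, z2, z3):
  F F F  ✗ fails (z3 || z1 || z2)
  F F T  ✗ fails (z2 || !z3)
  F T F  ✗ fails (!z2 || z3)
  F T T  ✓ satisfies all
  T F F  ✗ fails (!z1 || z2)
  T F T  ✗ fails (z2 || !z3)
  T T F  ✗ fails (z3 || !z1 || !z2)
  T T T  ✗ fails (!z3 || !z1 || !z2)
1 of the 8 rows is a model.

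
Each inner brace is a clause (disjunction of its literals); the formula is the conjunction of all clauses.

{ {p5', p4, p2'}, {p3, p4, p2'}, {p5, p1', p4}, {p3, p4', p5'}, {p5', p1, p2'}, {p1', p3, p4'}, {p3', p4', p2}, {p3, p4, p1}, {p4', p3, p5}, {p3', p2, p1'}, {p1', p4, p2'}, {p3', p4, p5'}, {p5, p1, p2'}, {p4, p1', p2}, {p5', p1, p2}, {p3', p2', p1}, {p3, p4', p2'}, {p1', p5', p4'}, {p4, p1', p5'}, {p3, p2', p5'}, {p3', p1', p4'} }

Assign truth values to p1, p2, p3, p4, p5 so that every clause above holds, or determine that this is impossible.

Branch on p5: set p5 = 0.
Branch on p1: set p1 = 0.
(p2') alone gives p2 = 0.
Branch on p3: set p3 = 1.
(p4') alone gives p4 = 0.
This assignment satisfies each clause.

p1: 0, p2: 0, p3: 1, p4: 0, p5: 0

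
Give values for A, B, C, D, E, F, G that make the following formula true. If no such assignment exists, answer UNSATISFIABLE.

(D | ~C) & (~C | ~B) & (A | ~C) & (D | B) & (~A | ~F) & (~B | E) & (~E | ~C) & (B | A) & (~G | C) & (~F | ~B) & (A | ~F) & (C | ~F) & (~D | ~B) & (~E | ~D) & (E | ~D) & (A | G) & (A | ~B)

A: 1,  B: 1,  C: 0,  D: 0,  E: 1,  F: 0,  G: 0

Try D = 0.
Unit clause (~C) forces C = 0.
Unit clause (B) forces B = 1.
Unit clause (E) forces E = 1.
Unit clause (~G) forces G = 0.
Unit clause (~F) forces F = 0.
Unit clause (A) forces A = 1.
Every clause now holds.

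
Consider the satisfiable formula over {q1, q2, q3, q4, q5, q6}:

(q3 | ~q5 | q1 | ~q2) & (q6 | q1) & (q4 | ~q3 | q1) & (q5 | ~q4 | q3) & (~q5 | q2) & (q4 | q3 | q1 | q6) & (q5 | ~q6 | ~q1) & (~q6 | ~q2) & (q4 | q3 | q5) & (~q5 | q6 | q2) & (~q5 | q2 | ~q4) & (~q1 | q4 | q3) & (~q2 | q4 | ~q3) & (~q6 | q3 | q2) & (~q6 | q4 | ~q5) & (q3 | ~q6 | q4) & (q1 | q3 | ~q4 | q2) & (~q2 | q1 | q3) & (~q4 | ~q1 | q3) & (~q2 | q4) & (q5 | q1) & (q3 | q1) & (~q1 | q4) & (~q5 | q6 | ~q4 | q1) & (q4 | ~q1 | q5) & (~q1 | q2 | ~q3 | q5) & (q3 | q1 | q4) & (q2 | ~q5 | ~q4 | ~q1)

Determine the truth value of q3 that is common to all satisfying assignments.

Suppose q3 = 0.
(q1) alone gives q1 = 1.
(q4) alone gives q4 = 1.
That conflicts with the unit clause (~q4).
So every satisfying assignment has q3 = True.

True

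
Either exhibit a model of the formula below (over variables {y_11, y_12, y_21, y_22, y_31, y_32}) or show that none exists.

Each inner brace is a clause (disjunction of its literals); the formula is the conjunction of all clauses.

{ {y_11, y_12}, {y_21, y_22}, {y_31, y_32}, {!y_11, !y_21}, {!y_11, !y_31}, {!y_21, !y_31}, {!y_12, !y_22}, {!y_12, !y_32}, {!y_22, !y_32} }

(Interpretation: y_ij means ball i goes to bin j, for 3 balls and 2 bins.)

UNSATISFIABLE

Branch on y_11: set y_11 = true.
The clause (!y_21) is unit, so y_21 = false.
The clause (y_22) is unit, so y_22 = true.
The clause (!y_31) is unit, so y_31 = false.
The clause (y_32) is unit, so y_32 = true.
Now (!y_32) is unsatisfied and unit — conflict.
Undo y_11 and try y_11 = false.
The clause (y_12) is unit, so y_12 = true.
The clause (!y_22) is unit, so y_22 = false.
The clause (y_21) is unit, so y_21 = true.
The clause (!y_31) is unit, so y_31 = false.
The clause (y_32) is unit, so y_32 = true.
Now (!y_32) is unsatisfied and unit — conflict.
Neither y_11 = true nor y_11 = false works.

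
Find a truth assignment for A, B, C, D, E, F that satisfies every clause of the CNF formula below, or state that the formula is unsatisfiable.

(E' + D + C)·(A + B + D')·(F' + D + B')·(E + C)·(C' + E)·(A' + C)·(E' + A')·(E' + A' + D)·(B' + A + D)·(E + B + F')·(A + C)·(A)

UNSATISFIABLE

Unit clause (A) forces A = 1.
Unit clause (C) forces C = 1.
Unit clause (E) forces E = 1.
That conflicts with the unit clause (E').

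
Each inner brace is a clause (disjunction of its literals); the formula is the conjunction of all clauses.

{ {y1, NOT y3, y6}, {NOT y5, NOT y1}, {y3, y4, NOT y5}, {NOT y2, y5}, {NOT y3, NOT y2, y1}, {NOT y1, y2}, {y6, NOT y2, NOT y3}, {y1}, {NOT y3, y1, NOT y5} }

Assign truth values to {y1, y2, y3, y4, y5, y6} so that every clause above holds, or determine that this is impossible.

UNSATISFIABLE

The clause (y1) is unit, so y1 = true.
The clause (NOT y5) is unit, so y5 = false.
The clause (NOT y2) is unit, so y2 = false.
That conflicts with the unit clause (y2).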